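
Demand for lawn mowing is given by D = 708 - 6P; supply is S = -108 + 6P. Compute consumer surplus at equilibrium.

Equilibrium: 708 - 6P = -108 + 6P gives P* = 68, Q* = 300.
Demand choke price (D = 0): P = 118.
CS = ½(118 − 68)(300) = 7500.

Consumer surplus = 7500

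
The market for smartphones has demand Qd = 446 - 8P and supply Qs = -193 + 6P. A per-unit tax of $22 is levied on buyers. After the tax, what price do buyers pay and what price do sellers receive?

Buyers pay 771/14, sellers receive 463/14

Pre-tax equilibrium: P* = 639/14, Q* = 566/7.
Tax on buyers shifts demand to Qd = 446 − 8(P + 22) = 270 - 8P.
270 - 8P = -193 + 6P gives seller price Ps = 463/14; buyers pay Pb = 463/14 + 22 = 771/14.
New quantity: Q = 446 − 8(771/14) = 38/7.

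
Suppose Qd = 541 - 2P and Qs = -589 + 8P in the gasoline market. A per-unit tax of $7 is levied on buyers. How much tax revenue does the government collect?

Tax revenue = 2126.6

Pre-tax equilibrium: P* = 113, Q* = 315.
Tax on buyers shifts demand to Qd = 541 − 2(P + 7) = 527 - 2P.
527 - 2P = -589 + 8P gives seller price Ps = 111.6; buyers pay Pb = 111.6 + 7 = 118.6.
New quantity: Q = 541 − 2(118.6) = 303.8.
Revenue = 7 × 303.8 = 2126.6.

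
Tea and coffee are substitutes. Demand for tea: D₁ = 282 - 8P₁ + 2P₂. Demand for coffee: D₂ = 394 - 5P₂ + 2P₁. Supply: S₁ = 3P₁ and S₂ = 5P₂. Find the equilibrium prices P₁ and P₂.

P₁ = 1804/53, P₂ = 2449/53

Market 1: 282 - 8P₁ + 2P₂ = 3P₁ → 11P₁ - 2P₂ = 282.
Market 2: 10P₂ - 2P₁ = 394.
Eliminating P₂: 10×(1) + 2×(2) gives 106P₁ = 3608, so P₁ = 1804/53.
Back-substitute into (2): P₂ = (394 + 2×1804/53) / 10 = 2449/53.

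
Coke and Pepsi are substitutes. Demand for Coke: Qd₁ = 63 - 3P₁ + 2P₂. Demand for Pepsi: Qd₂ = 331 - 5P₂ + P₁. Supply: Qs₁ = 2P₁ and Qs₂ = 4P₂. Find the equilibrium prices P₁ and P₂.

P₁ = 1229/43, P₂ = 1718/43

Market 1: 63 - 3P₁ + 2P₂ = 2P₁ → 5P₁ - 2P₂ = 63.
Market 2: 9P₂ - P₁ = 331.
Eliminating P₂: 9×(1) + 2×(2) gives 43P₁ = 1229, so P₁ = 1229/43.
Back-substitute into (2): P₂ = (331 + 1×1229/43) / 9 = 1718/43.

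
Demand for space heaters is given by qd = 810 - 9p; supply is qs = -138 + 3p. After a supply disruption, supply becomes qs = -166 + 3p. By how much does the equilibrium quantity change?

Δq = -21

Original equilibrium: p* = 79, q* = 99.
New equilibrium: 810 - 9p = -166 + 3p, so 976 = 12p and p' = 244/3; q' = 810 − 9(244/3) = 78.
Change in quantity: 78 − 99 = -21.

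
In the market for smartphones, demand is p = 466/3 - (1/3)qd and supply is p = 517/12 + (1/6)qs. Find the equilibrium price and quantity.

Set the two price expressions equal: 466/3 - (1/3)q = 517/12 + (1/6)q.
112.25 = 0.5q, so q* = 224.5.
p* = 466/3 − (1/3)(224.5) = 80.5.

p* = 80.5, q* = 224.5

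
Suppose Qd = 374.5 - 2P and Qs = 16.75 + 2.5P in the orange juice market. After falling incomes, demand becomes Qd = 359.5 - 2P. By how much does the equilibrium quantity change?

ΔQ = -25/3

Original equilibrium: P* = 79.5, Q* = 215.5.
New equilibrium: 359.5 - 2P = 16.75 + 2.5P, so 342.75 = 4.5P and P' = 457/6; Q' = 359.5 − 2(457/6) = 1243/6.
Change in quantity: 1243/6 − 215.5 = -25/3.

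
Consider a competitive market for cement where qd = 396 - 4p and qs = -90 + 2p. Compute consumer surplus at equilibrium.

Equilibrium: 396 - 4p = -90 + 2p gives p* = 81, q* = 72.
Demand choke price (qd = 0): p = 99.
CS = ½(99 − 81)(72) = 648.

Consumer surplus = 648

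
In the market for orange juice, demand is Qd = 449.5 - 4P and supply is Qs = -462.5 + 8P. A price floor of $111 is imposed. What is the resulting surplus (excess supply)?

Equilibrium price would be P* = 76, so the floor at 111 binds.
At P = 111: Qd = 5.5, Qs = 425.5.
Surplus = 425.5 − 5.5 = 420.

Surplus = 420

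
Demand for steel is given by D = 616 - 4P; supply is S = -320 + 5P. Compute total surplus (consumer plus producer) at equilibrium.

Total surplus = 9000

Equilibrium: 616 - 4P = -320 + 5P gives P* = 104, Q* = 200.
Demand choke price: P = 154; supply starts at P = 64.
CS = ½(154 − 104)(200) = 5000; PS = ½(104 − 64)(200) = 4000.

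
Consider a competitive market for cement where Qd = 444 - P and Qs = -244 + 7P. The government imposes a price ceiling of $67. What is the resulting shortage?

Shortage = 152

Equilibrium price would be P* = 86, so the ceiling at 67 binds.
At P = 67: Qd = 444 − 1(67) = 377, Qs = -244 + 7(67) = 225.
Shortage = 377 − 225 = 152.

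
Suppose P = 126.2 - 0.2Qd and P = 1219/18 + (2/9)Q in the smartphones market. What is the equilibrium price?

Set the two price expressions equal: 126.2 - 0.2Q = 1219/18 + (2/9)Q.
5263/90 = (19/45)Q, so Q* = 138.5.
P* = 126.2 − (0.2)(138.5) = 98.5.

P* = 98.5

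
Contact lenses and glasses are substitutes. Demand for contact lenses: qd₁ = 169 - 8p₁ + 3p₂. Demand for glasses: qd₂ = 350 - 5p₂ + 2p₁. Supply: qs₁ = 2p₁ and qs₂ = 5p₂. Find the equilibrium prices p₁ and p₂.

p₁ = 1370/47, p₂ = 1919/47

Market 1: 169 - 8p₁ + 3p₂ = 2p₁ → 10p₁ - 3p₂ = 169.
Market 2: 10p₂ - 2p₁ = 350.
Eliminating p₂: 10×(1) + 3×(2) gives 94p₁ = 2740, so p₁ = 1370/47.
Back-substitute into (2): p₂ = (350 + 2×1370/47) / 10 = 1919/47.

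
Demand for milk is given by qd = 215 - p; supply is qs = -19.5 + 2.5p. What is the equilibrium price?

p* = 67

Set qd = qs: 215 - p = -19.5 + 2.5p.
234.5 = 3.5p, so p* = 67.
q* = 215 − 1(67) = 148.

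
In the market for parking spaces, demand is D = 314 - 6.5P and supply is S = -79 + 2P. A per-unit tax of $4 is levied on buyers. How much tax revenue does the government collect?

Pre-tax equilibrium: P* = 786/17, Q* = 229/17.
Tax on buyers shifts demand to D = 314 − 6.5(P + 4) = 288 - 6.5P.
288 - 6.5P = -79 + 2P gives seller price Ps = 734/17; buyers pay Pb = 734/17 + 4 = 802/17.
New quantity: Q = 314 − 6.5(802/17) = 125/17.
Revenue = 4 × 125/17 = 500/17.

Tax revenue = 500/17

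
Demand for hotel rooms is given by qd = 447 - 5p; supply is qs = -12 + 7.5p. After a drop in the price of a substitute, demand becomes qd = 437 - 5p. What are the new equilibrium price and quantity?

Original equilibrium: p* = 36.72, q* = 263.4.
New equilibrium: 437 - 5p = -12 + 7.5p, so 449 = 12.5p and p' = 35.92; q' = 437 − 5(35.92) = 257.4.

p' = 35.92, q' = 257.4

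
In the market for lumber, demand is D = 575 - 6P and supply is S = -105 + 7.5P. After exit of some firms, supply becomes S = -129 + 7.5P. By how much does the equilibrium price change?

Original equilibrium: P* = 1360/27, Q* = 2455/9.
New equilibrium: 575 - 6P = -129 + 7.5P, so 704 = 13.5P and P' = 1408/27; Q' = 575 − 6(1408/27) = 2359/9.
Change in price: 1408/27 − 1360/27 = 16/9.

ΔP = 16/9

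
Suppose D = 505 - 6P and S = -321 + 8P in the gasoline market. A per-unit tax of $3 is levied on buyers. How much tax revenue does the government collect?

Pre-tax equilibrium: P* = 59, Q* = 151.
Tax on buyers shifts demand to D = 505 − 6(P + 3) = 487 - 6P.
487 - 6P = -321 + 8P gives seller price Ps = 404/7; buyers pay Pb = 404/7 + 3 = 425/7.
New quantity: Q = 505 − 6(425/7) = 985/7.
Revenue = 3 × 985/7 = 2955/7.

Tax revenue = 2955/7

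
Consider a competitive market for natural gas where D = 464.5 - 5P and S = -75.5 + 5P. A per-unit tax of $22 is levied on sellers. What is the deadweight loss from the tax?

Deadweight loss = 605

Pre-tax equilibrium: P* = 54, Q* = 194.5.
Tax on sellers shifts supply to S = -75.5 + 5(P − 22) = -185.5 + 5P.
464.5 - 5P = -185.5 + 5P gives buyer price Pb = 65; sellers receive Ps = 65 − 22 = 43.
New quantity: Q = 464.5 − 5(65) = 139.5.
DWL = ½ × 22 × (194.5 − 139.5) = 605.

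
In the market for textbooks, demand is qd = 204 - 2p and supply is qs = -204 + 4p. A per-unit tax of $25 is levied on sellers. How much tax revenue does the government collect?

Tax revenue = 2600/3

Pre-tax equilibrium: p* = 68, q* = 68.
Tax on sellers shifts supply to qs = -204 + 4(p − 25) = -304 + 4p.
204 - 2p = -304 + 4p gives buyer price pb = 254/3; sellers receive ps = 254/3 − 25 = 179/3.
New quantity: q = 204 − 2(254/3) = 104/3.
Revenue = 25 × 104/3 = 2600/3.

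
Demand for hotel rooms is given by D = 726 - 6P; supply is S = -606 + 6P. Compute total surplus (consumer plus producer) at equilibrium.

Total surplus = 600

Equilibrium: 726 - 6P = -606 + 6P gives P* = 111, Q* = 60.
Demand choke price: P = 121; supply starts at P = 101.
CS = ½(121 − 111)(60) = 300; PS = ½(111 − 101)(60) = 300.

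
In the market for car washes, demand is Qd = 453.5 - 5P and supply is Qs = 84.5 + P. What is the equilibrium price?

Set Qd = Qs: 453.5 - 5P = 84.5 + P.
369 = 6P, so P* = 61.5.
Q* = 453.5 − 5(61.5) = 146.

P* = 61.5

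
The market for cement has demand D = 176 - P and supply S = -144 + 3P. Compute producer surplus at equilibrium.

Equilibrium: 176 - P = -144 + 3P gives P* = 80, Q* = 96.
Supply starts at P = 48 (where S = 0).
PS = ½(80 − 48)(96) = 1536.

Producer surplus = 1536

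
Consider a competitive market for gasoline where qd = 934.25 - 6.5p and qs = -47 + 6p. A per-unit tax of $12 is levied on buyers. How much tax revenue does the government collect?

Pre-tax equilibrium: p* = 78.5, q* = 424.
Tax on buyers shifts demand to qd = 934.25 − 6.5(p + 12) = 856.25 - 6.5p.
856.25 - 6.5p = -47 + 6p gives seller price ps = 72.26; buyers pay pb = 72.26 + 12 = 84.26.
New quantity: q = 934.25 − 6.5(84.26) = 386.56.
Revenue = 12 × 386.56 = 4638.72.

Tax revenue = 4638.72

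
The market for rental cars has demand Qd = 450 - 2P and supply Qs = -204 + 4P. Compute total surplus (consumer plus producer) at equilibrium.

Equilibrium: 450 - 2P = -204 + 4P gives P* = 109, Q* = 232.
Demand choke price: P = 225; supply starts at P = 51.
CS = ½(225 − 109)(232) = 13456; PS = ½(109 − 51)(232) = 6728.

Total surplus = 20184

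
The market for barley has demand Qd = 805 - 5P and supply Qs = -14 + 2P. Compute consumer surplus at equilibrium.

Equilibrium: 805 - 5P = -14 + 2P gives P* = 117, Q* = 220.
Demand choke price (Qd = 0): P = 161.
CS = ½(161 − 117)(220) = 4840.

Consumer surplus = 4840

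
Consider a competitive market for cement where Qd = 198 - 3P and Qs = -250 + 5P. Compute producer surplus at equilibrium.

Equilibrium: 198 - 3P = -250 + 5P gives P* = 56, Q* = 30.
Supply starts at P = 50 (where Qs = 0).
PS = ½(56 − 50)(30) = 90.

Producer surplus = 90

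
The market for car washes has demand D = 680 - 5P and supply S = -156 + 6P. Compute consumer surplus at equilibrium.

Equilibrium: 680 - 5P = -156 + 6P gives P* = 76, Q* = 300.
Demand choke price (D = 0): P = 136.
CS = ½(136 − 76)(300) = 9000.

Consumer surplus = 9000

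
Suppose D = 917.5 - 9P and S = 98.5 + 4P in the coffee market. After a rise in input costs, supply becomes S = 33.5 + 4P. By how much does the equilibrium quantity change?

Original equilibrium: P* = 63, Q* = 350.5.
New equilibrium: 917.5 - 9P = 33.5 + 4P, so 884 = 13P and P' = 68; Q' = 917.5 − 9(68) = 305.5.
Change in quantity: 305.5 − 350.5 = -45.

ΔQ = -45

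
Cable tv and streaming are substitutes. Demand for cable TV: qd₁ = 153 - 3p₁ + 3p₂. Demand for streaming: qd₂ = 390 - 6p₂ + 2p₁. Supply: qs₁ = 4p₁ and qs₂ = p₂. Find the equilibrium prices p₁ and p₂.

p₁ = 2241/43, p₂ = 3036/43

Market 1: 153 - 3p₁ + 3p₂ = 4p₁ → 7p₁ - 3p₂ = 153.
Market 2: 7p₂ - 2p₁ = 390.
Eliminating p₂: 7×(1) + 3×(2) gives 43p₁ = 2241, so p₁ = 2241/43.
Back-substitute into (2): p₂ = (390 + 2×2241/43) / 7 = 3036/43.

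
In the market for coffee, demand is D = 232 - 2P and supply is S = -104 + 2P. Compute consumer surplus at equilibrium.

Consumer surplus = 1024

Equilibrium: 232 - 2P = -104 + 2P gives P* = 84, Q* = 64.
Demand choke price (D = 0): P = 116.
CS = ½(116 − 84)(64) = 1024.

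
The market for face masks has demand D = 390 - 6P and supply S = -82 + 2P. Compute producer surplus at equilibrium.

Equilibrium: 390 - 6P = -82 + 2P gives P* = 59, Q* = 36.
Supply starts at P = 41 (where S = 0).
PS = ½(59 − 41)(36) = 324.

Producer surplus = 324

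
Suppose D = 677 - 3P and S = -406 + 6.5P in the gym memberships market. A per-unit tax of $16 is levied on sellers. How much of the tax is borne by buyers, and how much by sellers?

Buyers bear 208/19, sellers bear 96/19

Pre-tax equilibrium: P* = 114, Q* = 335.
Tax on sellers shifts supply to S = -406 + 6.5(P − 16) = -510 + 6.5P.
677 - 3P = -510 + 6.5P gives buyer price Pb = 2374/19; sellers receive Ps = 2374/19 − 16 = 2070/19.
New quantity: Q = 677 − 3(2374/19) = 5741/19.
Buyer burden = 2374/19 − 114 = 208/19; seller burden = 114 − 2070/19 = 96/19.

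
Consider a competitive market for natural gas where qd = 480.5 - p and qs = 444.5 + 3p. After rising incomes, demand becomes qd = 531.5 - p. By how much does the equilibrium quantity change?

Δq = 38.25

Original equilibrium: p* = 9, q* = 471.5.
New equilibrium: 531.5 - p = 444.5 + 3p, so 87 = 4p and p' = 21.75; q' = 531.5 − 1(21.75) = 509.75.
Change in quantity: 509.75 − 471.5 = 38.25.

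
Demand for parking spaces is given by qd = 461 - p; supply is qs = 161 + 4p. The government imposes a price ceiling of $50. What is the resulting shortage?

Equilibrium price would be p* = 60, so the ceiling at 50 binds.
At p = 50: qd = 461 − 1(50) = 411, qs = 161 + 4(50) = 361.
Shortage = 411 − 361 = 50.

Shortage = 50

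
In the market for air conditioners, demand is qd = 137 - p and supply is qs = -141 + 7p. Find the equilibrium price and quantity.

p* = 34.75, q* = 102.25

Set qd = qs: 137 - p = -141 + 7p.
278 = 8p, so p* = 34.75.
q* = 137 − 1(34.75) = 102.25.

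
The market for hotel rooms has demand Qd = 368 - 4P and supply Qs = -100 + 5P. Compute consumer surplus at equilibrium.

Equilibrium: 368 - 4P = -100 + 5P gives P* = 52, Q* = 160.
Demand choke price (Qd = 0): P = 92.
CS = ½(92 − 52)(160) = 3200.

Consumer surplus = 3200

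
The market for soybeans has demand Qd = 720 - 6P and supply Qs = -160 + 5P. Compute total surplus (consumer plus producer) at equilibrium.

Total surplus = 10560

Equilibrium: 720 - 6P = -160 + 5P gives P* = 80, Q* = 240.
Demand choke price: P = 120; supply starts at P = 32.
CS = ½(120 − 80)(240) = 4800; PS = ½(80 − 32)(240) = 5760.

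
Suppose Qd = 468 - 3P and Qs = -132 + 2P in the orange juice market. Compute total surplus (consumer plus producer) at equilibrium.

Equilibrium: 468 - 3P = -132 + 2P gives P* = 120, Q* = 108.
Demand choke price: P = 156; supply starts at P = 66.
CS = ½(156 − 120)(108) = 1944; PS = ½(120 − 66)(108) = 2916.

Total surplus = 4860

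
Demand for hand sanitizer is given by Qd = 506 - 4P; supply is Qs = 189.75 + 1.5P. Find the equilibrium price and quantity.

P* = 57.5, Q* = 276

Set Qd = Qs: 506 - 4P = 189.75 + 1.5P.
316.25 = 5.5P, so P* = 57.5.
Q* = 506 − 4(57.5) = 276.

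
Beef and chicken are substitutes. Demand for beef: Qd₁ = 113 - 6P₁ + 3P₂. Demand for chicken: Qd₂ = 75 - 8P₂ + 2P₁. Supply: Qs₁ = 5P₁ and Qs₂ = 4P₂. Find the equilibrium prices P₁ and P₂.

Market 1: 113 - 6P₁ + 3P₂ = 5P₁ → 11P₁ - 3P₂ = 113.
Market 2: 12P₂ - 2P₁ = 75.
Eliminating P₂: 12×(1) + 3×(2) gives 126P₁ = 1581, so P₁ = 527/42.
Back-substitute into (2): P₂ = (75 + 2×527/42) / 12 = 1051/126.

P₁ = 527/42, P₂ = 1051/126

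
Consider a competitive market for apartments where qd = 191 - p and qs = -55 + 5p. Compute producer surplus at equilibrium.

Equilibrium: 191 - p = -55 + 5p gives p* = 41, q* = 150.
Supply starts at p = 11 (where qs = 0).
PS = ½(41 − 11)(150) = 2250.

Producer surplus = 2250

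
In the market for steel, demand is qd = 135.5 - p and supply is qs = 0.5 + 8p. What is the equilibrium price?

p* = 15

Set qd = qs: 135.5 - p = 0.5 + 8p.
135 = 9p, so p* = 15.
q* = 135.5 − 1(15) = 120.5.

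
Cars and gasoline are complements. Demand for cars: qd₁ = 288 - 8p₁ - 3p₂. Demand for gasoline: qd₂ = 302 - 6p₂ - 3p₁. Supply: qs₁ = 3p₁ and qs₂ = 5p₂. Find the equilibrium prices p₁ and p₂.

p₁ = 1131/56, p₂ = 1229/56

Market 1: 288 - 8p₁ - 3p₂ = 3p₁ → 11p₁ + 3p₂ = 288.
Market 2: 11p₂ + 3p₁ = 302.
Eliminating p₂: 11×(1) − 3×(2) gives 112p₁ = 2262, so p₁ = 1131/56.
Back-substitute into (2): p₂ = (302 − 3×1131/56) / 11 = 1229/56.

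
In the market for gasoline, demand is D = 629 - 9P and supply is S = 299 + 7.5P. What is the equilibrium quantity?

Set D = S: 629 - 9P = 299 + 7.5P.
330 = 16.5P, so P* = 20.
Q* = 629 − 9(20) = 449.

Q* = 449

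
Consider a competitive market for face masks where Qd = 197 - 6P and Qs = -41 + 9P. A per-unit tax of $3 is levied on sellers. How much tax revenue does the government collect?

Tax revenue = 273

Pre-tax equilibrium: P* = 238/15, Q* = 101.8.
Tax on sellers shifts supply to Qs = -41 + 9(P − 3) = -68 + 9P.
197 - 6P = -68 + 9P gives buyer price Pb = 53/3; sellers receive Ps = 53/3 − 3 = 44/3.
New quantity: Q = 197 − 6(53/3) = 91.
Revenue = 3 × 91 = 273.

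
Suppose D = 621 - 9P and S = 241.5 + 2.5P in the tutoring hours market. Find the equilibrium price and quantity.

P* = 33, Q* = 324

Set D = S: 621 - 9P = 241.5 + 2.5P.
379.5 = 11.5P, so P* = 33.
Q* = 621 − 9(33) = 324.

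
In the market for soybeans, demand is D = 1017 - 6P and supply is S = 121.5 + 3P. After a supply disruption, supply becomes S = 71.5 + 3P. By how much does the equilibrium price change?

Original equilibrium: P* = 99.5, Q* = 420.
New equilibrium: 1017 - 6P = 71.5 + 3P, so 945.5 = 9P and P' = 1891/18; Q' = 1017 − 6(1891/18) = 1160/3.
Change in price: 1891/18 − 99.5 = 50/9.

ΔP = 50/9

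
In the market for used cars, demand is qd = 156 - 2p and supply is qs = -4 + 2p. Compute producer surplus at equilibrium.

Equilibrium: 156 - 2p = -4 + 2p gives p* = 40, q* = 76.
Supply starts at p = 2 (where qs = 0).
PS = ½(40 − 2)(76) = 1444.

Producer surplus = 1444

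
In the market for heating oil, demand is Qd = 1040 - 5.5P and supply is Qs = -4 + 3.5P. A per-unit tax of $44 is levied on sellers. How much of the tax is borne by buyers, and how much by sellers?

Buyers bear 154/9, sellers bear 242/9

Pre-tax equilibrium: P* = 116, Q* = 402.
Tax on sellers shifts supply to Qs = -4 + 3.5(P − 44) = -158 + 3.5P.
1040 - 5.5P = -158 + 3.5P gives buyer price Pb = 1198/9; sellers receive Ps = 1198/9 − 44 = 802/9.
New quantity: Q = 1040 − 5.5(1198/9) = 2771/9.
Buyer burden = 1198/9 − 116 = 154/9; seller burden = 116 − 802/9 = 242/9.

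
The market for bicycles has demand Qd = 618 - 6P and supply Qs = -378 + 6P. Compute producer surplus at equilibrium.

Equilibrium: 618 - 6P = -378 + 6P gives P* = 83, Q* = 120.
Supply starts at P = 63 (where Qs = 0).
PS = ½(83 − 63)(120) = 1200.

Producer surplus = 1200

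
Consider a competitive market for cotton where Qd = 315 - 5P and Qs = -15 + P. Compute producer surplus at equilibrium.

Equilibrium: 315 - 5P = -15 + P gives P* = 55, Q* = 40.
Supply starts at P = 15 (where Qs = 0).
PS = ½(55 − 15)(40) = 800.

Producer surplus = 800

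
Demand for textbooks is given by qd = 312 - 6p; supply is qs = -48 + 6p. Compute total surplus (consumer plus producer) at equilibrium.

Equilibrium: 312 - 6p = -48 + 6p gives p* = 30, q* = 132.
Demand choke price: p = 52; supply starts at p = 8.
CS = ½(52 − 30)(132) = 1452; PS = ½(30 − 8)(132) = 1452.

Total surplus = 2904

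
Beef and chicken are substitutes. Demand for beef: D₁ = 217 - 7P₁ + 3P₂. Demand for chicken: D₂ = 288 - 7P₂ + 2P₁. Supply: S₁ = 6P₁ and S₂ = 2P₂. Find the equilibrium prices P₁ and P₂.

Market 1: 217 - 7P₁ + 3P₂ = 6P₁ → 13P₁ - 3P₂ = 217.
Market 2: 9P₂ - 2P₁ = 288.
Eliminating P₂: 9×(1) + 3×(2) gives 111P₁ = 2817, so P₁ = 939/37.
Back-substitute into (2): P₂ = (288 + 2×939/37) / 9 = 4178/111.

P₁ = 939/37, P₂ = 4178/111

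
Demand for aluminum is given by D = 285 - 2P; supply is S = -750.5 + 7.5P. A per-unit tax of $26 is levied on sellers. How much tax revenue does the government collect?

Tax revenue = 12818/19

Pre-tax equilibrium: P* = 109, Q* = 67.
Tax on sellers shifts supply to S = -750.5 + 7.5(P − 26) = -945.5 + 7.5P.
285 - 2P = -945.5 + 7.5P gives buyer price Pb = 2461/19; sellers receive Ps = 2461/19 − 26 = 1967/19.
New quantity: Q = 285 − 2(2461/19) = 493/19.
Revenue = 26 × 493/19 = 12818/19.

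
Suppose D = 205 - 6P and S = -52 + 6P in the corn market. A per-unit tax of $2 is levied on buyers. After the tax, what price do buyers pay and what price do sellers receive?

Buyers pay 269/12, sellers receive 245/12

Pre-tax equilibrium: P* = 257/12, Q* = 76.5.
Tax on buyers shifts demand to D = 205 − 6(P + 2) = 193 - 6P.
193 - 6P = -52 + 6P gives seller price Ps = 245/12; buyers pay Pb = 245/12 + 2 = 269/12.
New quantity: Q = 205 − 6(269/12) = 70.5.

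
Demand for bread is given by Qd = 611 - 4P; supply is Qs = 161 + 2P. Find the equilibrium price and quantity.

P* = 75, Q* = 311

Set Qd = Qs: 611 - 4P = 161 + 2P.
450 = 6P, so P* = 75.
Q* = 611 − 4(75) = 311.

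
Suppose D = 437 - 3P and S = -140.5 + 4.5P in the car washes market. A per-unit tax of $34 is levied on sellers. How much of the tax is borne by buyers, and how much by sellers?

Buyers bear $20.4, sellers bear $13.6

Pre-tax equilibrium: P* = 77, Q* = 206.
Tax on sellers shifts supply to S = -140.5 + 4.5(P − 34) = -293.5 + 4.5P.
437 - 3P = -293.5 + 4.5P gives buyer price Pb = 97.4; sellers receive Ps = 97.4 − 34 = 63.4.
New quantity: Q = 437 − 3(97.4) = 144.8.
Buyer burden = 97.4 − 77 = 20.4; seller burden = 77 − 63.4 = 13.6.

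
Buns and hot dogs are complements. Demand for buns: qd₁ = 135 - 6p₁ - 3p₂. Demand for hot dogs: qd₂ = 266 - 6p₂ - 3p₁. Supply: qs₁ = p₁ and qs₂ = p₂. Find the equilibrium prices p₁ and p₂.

p₁ = 3.675, p₂ = 36.425

Market 1: 135 - 6p₁ - 3p₂ = p₁ → 7p₁ + 3p₂ = 135.
Market 2: 7p₂ + 3p₁ = 266.
Eliminating p₂: 7×(1) − 3×(2) gives 40p₁ = 147, so p₁ = 3.675.
Back-substitute into (2): p₂ = (266 − 3×3.675) / 7 = 36.425.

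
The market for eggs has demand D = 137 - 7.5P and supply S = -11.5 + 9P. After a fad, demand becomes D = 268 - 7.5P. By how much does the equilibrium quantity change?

ΔQ = 786/11

Original equilibrium: P* = 9, Q* = 69.5.
New equilibrium: 268 - 7.5P = -11.5 + 9P, so 279.5 = 16.5P and P' = 559/33; Q' = 268 − 7.5(559/33) = 3101/22.
Change in quantity: 3101/22 − 69.5 = 786/11.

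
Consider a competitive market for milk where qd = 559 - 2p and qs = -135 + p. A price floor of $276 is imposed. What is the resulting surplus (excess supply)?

Equilibrium price would be p* = 694/3, so the floor at 276 binds.
At p = 276: qd = 7, qs = 141.
Surplus = 141 − 7 = 134.

Surplus = 134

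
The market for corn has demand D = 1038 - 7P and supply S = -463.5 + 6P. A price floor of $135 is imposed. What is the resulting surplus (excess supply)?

Surplus = 253.5

Equilibrium price would be P* = 115.5, so the floor at 135 binds.
At P = 135: D = 93, S = 346.5.
Surplus = 346.5 − 93 = 253.5.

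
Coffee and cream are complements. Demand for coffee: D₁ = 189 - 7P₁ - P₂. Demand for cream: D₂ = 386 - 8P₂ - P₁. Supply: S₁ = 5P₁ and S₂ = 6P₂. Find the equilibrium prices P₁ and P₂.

P₁ = 2260/167, P₂ = 4443/167

Market 1: 189 - 7P₁ - P₂ = 5P₁ → 12P₁ + P₂ = 189.
Market 2: 14P₂ + P₁ = 386.
Eliminating P₂: 14×(1) − 1×(2) gives 167P₁ = 2260, so P₁ = 2260/167.
Back-substitute into (2): P₂ = (386 − 1×2260/167) / 14 = 4443/167.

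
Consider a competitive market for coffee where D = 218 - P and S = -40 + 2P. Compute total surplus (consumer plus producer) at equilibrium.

Equilibrium: 218 - P = -40 + 2P gives P* = 86, Q* = 132.
Demand choke price: P = 218; supply starts at P = 20.
CS = ½(218 − 86)(132) = 8712; PS = ½(86 − 20)(132) = 4356.

Total surplus = 13068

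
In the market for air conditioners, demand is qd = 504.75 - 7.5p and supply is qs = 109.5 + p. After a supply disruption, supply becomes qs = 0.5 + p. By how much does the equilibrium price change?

Δp = 218/17

Original equilibrium: p* = 46.5, q* = 156.
New equilibrium: 504.75 - 7.5p = 0.5 + p, so 504.25 = 8.5p and p' = 2017/34; q' = 504.75 − 7.5(2017/34) = 1017/17.
Change in price: 2017/34 − 46.5 = 218/17.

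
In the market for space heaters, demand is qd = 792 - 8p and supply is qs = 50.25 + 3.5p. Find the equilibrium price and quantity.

Set qd = qs: 792 - 8p = 50.25 + 3.5p.
741.75 = 11.5p, so p* = 64.5.
q* = 792 − 8(64.5) = 276.

p* = 64.5, q* = 276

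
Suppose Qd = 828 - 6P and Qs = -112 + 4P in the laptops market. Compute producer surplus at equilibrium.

Producer surplus = 8712

Equilibrium: 828 - 6P = -112 + 4P gives P* = 94, Q* = 264.
Supply starts at P = 28 (where Qs = 0).
PS = ½(94 − 28)(264) = 8712.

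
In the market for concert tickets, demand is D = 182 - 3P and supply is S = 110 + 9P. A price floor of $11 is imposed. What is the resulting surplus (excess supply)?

Surplus = 60

Equilibrium price would be P* = 6, so the floor at 11 binds.
At P = 11: D = 149, S = 209.
Surplus = 209 − 149 = 60.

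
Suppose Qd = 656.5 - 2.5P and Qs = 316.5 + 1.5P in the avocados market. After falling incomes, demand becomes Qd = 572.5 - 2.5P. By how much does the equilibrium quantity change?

Original equilibrium: P* = 85, Q* = 444.
New equilibrium: 572.5 - 2.5P = 316.5 + 1.5P, so 256 = 4P and P' = 64; Q' = 572.5 − 2.5(64) = 412.5.
Change in quantity: 412.5 − 444 = -31.5.

ΔQ = -31.5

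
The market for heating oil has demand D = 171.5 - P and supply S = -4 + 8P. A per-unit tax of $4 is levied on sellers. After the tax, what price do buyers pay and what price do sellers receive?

Buyers pay 415/18, sellers receive 343/18

Pre-tax equilibrium: P* = 19.5, Q* = 152.
Tax on sellers shifts supply to S = -4 + 8(P − 4) = -36 + 8P.
171.5 - P = -36 + 8P gives buyer price Pb = 415/18; sellers receive Ps = 415/18 − 4 = 343/18.
New quantity: Q = 171.5 − 1(415/18) = 1336/9.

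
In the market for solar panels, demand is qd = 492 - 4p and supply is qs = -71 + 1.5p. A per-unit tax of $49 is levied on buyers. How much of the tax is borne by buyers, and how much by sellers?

Buyers bear 147/11, sellers bear 392/11

Pre-tax equilibrium: p* = 1126/11, q* = 908/11.
Tax on buyers shifts demand to qd = 492 − 4(p + 49) = 296 - 4p.
296 - 4p = -71 + 1.5p gives seller price ps = 734/11; buyers pay pb = 734/11 + 49 = 1273/11.
New quantity: q = 492 − 4(1273/11) = 320/11.
Buyer burden = 1273/11 − 1126/11 = 147/11; seller burden = 1126/11 − 734/11 = 392/11.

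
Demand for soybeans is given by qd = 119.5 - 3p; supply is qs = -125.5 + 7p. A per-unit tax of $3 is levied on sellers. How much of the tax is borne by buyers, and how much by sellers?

Pre-tax equilibrium: p* = 24.5, q* = 46.
Tax on sellers shifts supply to qs = -125.5 + 7(p − 3) = -146.5 + 7p.
119.5 - 3p = -146.5 + 7p gives buyer price pb = 26.6; sellers receive ps = 26.6 − 3 = 23.6.
New quantity: q = 119.5 − 3(26.6) = 39.7.
Buyer burden = 26.6 − 24.5 = 2.1; seller burden = 24.5 − 23.6 = 0.9.

Buyers bear $2.1, sellers bear $0.9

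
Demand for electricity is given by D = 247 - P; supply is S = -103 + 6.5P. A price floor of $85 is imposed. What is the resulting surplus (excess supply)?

Surplus = 287.5

Equilibrium price would be P* = 140/3, so the floor at 85 binds.
At P = 85: D = 162, S = 449.5.
Surplus = 449.5 − 162 = 287.5.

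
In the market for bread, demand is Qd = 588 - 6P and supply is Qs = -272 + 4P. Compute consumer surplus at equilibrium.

Equilibrium: 588 - 6P = -272 + 4P gives P* = 86, Q* = 72.
Demand choke price (Qd = 0): P = 98.
CS = ½(98 − 86)(72) = 432.

Consumer surplus = 432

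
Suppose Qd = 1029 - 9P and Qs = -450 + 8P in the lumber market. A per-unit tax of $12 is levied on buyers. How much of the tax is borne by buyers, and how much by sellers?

Buyers bear 96/17, sellers bear 108/17

Pre-tax equilibrium: P* = 87, Q* = 246.
Tax on buyers shifts demand to Qd = 1029 − 9(P + 12) = 921 - 9P.
921 - 9P = -450 + 8P gives seller price Ps = 1371/17; buyers pay Pb = 1371/17 + 12 = 1575/17.
New quantity: Q = 1029 − 9(1575/17) = 3318/17.
Buyer burden = 1575/17 − 87 = 96/17; seller burden = 87 − 1371/17 = 108/17.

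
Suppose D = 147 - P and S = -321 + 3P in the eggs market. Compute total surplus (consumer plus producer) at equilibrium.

Equilibrium: 147 - P = -321 + 3P gives P* = 117, Q* = 30.
Demand choke price: P = 147; supply starts at P = 107.
CS = ½(147 − 117)(30) = 450; PS = ½(117 − 107)(30) = 150.

Total surplus = 600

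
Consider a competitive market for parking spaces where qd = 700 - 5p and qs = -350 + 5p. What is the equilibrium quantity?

Set qd = qs: 700 - 5p = -350 + 5p.
1050 = 10p, so p* = 105.
q* = 700 − 5(105) = 175.

q* = 175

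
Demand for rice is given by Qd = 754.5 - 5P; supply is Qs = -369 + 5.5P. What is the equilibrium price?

P* = 107

Set Qd = Qs: 754.5 - 5P = -369 + 5.5P.
1123.5 = 10.5P, so P* = 107.
Q* = 754.5 − 5(107) = 219.5.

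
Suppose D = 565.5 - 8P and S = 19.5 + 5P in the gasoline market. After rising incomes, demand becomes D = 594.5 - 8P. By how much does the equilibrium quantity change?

Original equilibrium: P* = 42, Q* = 229.5.
New equilibrium: 594.5 - 8P = 19.5 + 5P, so 575 = 13P and P' = 575/13; Q' = 594.5 − 8(575/13) = 6257/26.
Change in quantity: 6257/26 − 229.5 = 145/13.

ΔQ = 145/13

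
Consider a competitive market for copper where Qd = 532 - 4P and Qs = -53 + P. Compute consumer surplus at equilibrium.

Consumer surplus = 512

Equilibrium: 532 - 4P = -53 + P gives P* = 117, Q* = 64.
Demand choke price (Qd = 0): P = 133.
CS = ½(133 − 117)(64) = 512.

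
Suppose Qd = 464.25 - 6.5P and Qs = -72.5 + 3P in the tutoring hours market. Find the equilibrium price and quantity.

P* = 56.5, Q* = 97

Set Qd = Qs: 464.25 - 6.5P = -72.5 + 3P.
536.75 = 9.5P, so P* = 56.5.
Q* = 464.25 − 6.5(56.5) = 97.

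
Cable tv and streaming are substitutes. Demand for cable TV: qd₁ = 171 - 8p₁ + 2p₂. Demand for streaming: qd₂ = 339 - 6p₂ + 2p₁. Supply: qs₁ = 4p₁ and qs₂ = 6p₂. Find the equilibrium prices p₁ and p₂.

p₁ = 19.5, p₂ = 31.5

Market 1: 171 - 8p₁ + 2p₂ = 4p₁ → 12p₁ - 2p₂ = 171.
Market 2: 12p₂ - 2p₁ = 339.
Eliminating p₂: 12×(1) + 2×(2) gives 140p₁ = 2730, so p₁ = 19.5.
Back-substitute into (2): p₂ = (339 + 2×19.5) / 12 = 31.5.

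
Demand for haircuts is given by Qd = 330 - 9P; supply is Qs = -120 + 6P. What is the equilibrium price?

Set Qd = Qs: 330 - 9P = -120 + 6P.
450 = 15P, so P* = 30.
Q* = 330 − 9(30) = 60.

P* = 30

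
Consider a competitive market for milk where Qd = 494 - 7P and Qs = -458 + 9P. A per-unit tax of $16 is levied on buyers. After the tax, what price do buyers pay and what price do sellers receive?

Buyers pay $68.5, sellers receive $52.5

Pre-tax equilibrium: P* = 59.5, Q* = 77.5.
Tax on buyers shifts demand to Qd = 494 − 7(P + 16) = 382 - 7P.
382 - 7P = -458 + 9P gives seller price Ps = 52.5; buyers pay Pb = 52.5 + 16 = 68.5.
New quantity: Q = 494 − 7(68.5) = 14.5.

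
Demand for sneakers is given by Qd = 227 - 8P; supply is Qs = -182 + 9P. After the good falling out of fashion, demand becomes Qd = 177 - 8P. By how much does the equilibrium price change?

Original equilibrium: P* = 409/17, Q* = 587/17.
New equilibrium: 177 - 8P = -182 + 9P, so 359 = 17P and P' = 359/17; Q' = 177 − 8(359/17) = 137/17.
Change in price: 359/17 − 409/17 = -50/17.

ΔP = -50/17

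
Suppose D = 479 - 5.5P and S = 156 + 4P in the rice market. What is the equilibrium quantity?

Q* = 292

Set D = S: 479 - 5.5P = 156 + 4P.
323 = 9.5P, so P* = 34.
Q* = 479 − 5.5(34) = 292.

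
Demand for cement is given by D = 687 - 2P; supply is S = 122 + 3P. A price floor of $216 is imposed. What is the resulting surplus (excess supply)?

Surplus = 515

Equilibrium price would be P* = 113, so the floor at 216 binds.
At P = 216: D = 255, S = 770.
Surplus = 770 − 255 = 515.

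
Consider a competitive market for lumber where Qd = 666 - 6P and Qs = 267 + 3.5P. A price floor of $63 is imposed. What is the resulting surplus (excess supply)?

Equilibrium price would be P* = 42, so the floor at 63 binds.
At P = 63: Qd = 288, Qs = 487.5.
Surplus = 487.5 − 288 = 199.5.

Surplus = 199.5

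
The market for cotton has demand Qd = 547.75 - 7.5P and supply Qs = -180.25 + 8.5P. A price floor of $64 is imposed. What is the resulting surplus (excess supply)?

Equilibrium price would be P* = 45.5, so the floor at 64 binds.
At P = 64: Qd = 67.75, Qs = 363.75.
Surplus = 363.75 − 67.75 = 296.

Surplus = 296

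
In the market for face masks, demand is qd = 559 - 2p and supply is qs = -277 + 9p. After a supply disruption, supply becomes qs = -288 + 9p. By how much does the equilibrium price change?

Δp = 1

Original equilibrium: p* = 76, q* = 407.
New equilibrium: 559 - 2p = -288 + 9p, so 847 = 11p and p' = 77; q' = 559 − 2(77) = 405.
Change in price: 77 − 76 = 1.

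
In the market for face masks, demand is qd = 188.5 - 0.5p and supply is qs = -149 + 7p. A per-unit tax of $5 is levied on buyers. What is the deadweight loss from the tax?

Deadweight loss = 35/6

Pre-tax equilibrium: p* = 45, q* = 166.
Tax on buyers shifts demand to qd = 188.5 − 0.5(p + 5) = 186 - 0.5p.
186 - 0.5p = -149 + 7p gives seller price ps = 134/3; buyers pay pb = 134/3 + 5 = 149/3.
New quantity: q = 188.5 − 0.5(149/3) = 491/3.
DWL = ½ × 5 × (166 − 491/3) = 35/6.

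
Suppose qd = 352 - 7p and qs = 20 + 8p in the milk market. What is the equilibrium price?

Set qd = qs: 352 - 7p = 20 + 8p.
332 = 15p, so p* = 332/15.
q* = 352 − 7(332/15) = 2956/15.

p* = 332/15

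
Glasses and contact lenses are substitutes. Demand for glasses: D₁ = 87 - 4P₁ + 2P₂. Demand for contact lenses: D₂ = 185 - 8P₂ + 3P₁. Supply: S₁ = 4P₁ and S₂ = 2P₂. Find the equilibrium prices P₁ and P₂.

Market 1: 87 - 4P₁ + 2P₂ = 4P₁ → 8P₁ - 2P₂ = 87.
Market 2: 10P₂ - 3P₁ = 185.
Eliminating P₂: 10×(1) + 2×(2) gives 74P₁ = 1240, so P₁ = 620/37.
Back-substitute into (2): P₂ = (185 + 3×620/37) / 10 = 1741/74.

P₁ = 620/37, P₂ = 1741/74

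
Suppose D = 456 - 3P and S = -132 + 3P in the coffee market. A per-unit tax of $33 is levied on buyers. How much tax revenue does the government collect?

Pre-tax equilibrium: P* = 98, Q* = 162.
Tax on buyers shifts demand to D = 456 − 3(P + 33) = 357 - 3P.
357 - 3P = -132 + 3P gives seller price Ps = 81.5; buyers pay Pb = 81.5 + 33 = 114.5.
New quantity: Q = 456 − 3(114.5) = 112.5.
Revenue = 33 × 112.5 = 3712.5.

Tax revenue = 3712.5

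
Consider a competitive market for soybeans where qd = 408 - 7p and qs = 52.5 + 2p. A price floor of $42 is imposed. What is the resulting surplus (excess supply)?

Surplus = 22.5

Equilibrium price would be p* = 39.5, so the floor at 42 binds.
At p = 42: qd = 114, qs = 136.5.
Surplus = 136.5 − 114 = 22.5.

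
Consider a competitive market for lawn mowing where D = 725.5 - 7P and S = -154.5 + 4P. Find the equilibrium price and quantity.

P* = 80, Q* = 165.5

Set D = S: 725.5 - 7P = -154.5 + 4P.
880 = 11P, so P* = 80.
Q* = 725.5 − 7(80) = 165.5.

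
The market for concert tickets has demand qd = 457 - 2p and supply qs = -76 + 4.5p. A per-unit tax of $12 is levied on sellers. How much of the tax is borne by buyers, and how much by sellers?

Pre-tax equilibrium: p* = 82, q* = 293.
Tax on sellers shifts supply to qs = -76 + 4.5(p − 12) = -130 + 4.5p.
457 - 2p = -130 + 4.5p gives buyer price pb = 1174/13; sellers receive ps = 1174/13 − 12 = 1018/13.
New quantity: q = 457 − 2(1174/13) = 3593/13.
Buyer burden = 1174/13 − 82 = 108/13; seller burden = 82 − 1018/13 = 48/13.

Buyers bear 108/13, sellers bear 48/13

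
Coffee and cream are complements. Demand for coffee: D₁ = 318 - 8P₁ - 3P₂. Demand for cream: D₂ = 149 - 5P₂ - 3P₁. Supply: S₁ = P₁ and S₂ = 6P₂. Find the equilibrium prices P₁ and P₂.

P₁ = 33.9, P₂ = 4.3

Market 1: 318 - 8P₁ - 3P₂ = P₁ → 9P₁ + 3P₂ = 318.
Market 2: 11P₂ + 3P₁ = 149.
Eliminating P₂: 11×(1) − 3×(2) gives 90P₁ = 3051, so P₁ = 33.9.
Back-substitute into (2): P₂ = (149 − 3×33.9) / 11 = 4.3.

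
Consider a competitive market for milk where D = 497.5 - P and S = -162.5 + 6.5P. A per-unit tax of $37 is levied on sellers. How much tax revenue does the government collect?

Tax revenue = 418951/30

Pre-tax equilibrium: P* = 88, Q* = 409.5.
Tax on sellers shifts supply to S = -162.5 + 6.5(P − 37) = -403 + 6.5P.
497.5 - P = -403 + 6.5P gives buyer price Pb = 1801/15; sellers receive Ps = 1801/15 − 37 = 1246/15.
New quantity: Q = 497.5 − 1(1801/15) = 11323/30.
Revenue = 37 × 11323/30 = 418951/30.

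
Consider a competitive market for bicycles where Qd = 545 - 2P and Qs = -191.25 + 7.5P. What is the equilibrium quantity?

Q* = 390

Set Qd = Qs: 545 - 2P = -191.25 + 7.5P.
736.25 = 9.5P, so P* = 77.5.
Q* = 545 − 2(77.5) = 390.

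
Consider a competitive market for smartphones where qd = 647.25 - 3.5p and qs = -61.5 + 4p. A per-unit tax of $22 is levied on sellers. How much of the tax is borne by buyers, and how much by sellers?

Buyers bear 176/15, sellers bear 154/15

Pre-tax equilibrium: p* = 94.5, q* = 316.5.
Tax on sellers shifts supply to qs = -61.5 + 4(p − 22) = -149.5 + 4p.
647.25 - 3.5p = -149.5 + 4p gives buyer price pb = 3187/30; sellers receive ps = 3187/30 − 22 = 2527/30.
New quantity: q = 647.25 − 3.5(3187/30) = 8263/30.
Buyer burden = 3187/30 − 94.5 = 176/15; seller burden = 94.5 − 2527/30 = 154/15.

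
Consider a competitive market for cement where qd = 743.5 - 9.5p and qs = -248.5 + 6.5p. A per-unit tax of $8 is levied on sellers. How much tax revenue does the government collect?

Tax revenue = 989

Pre-tax equilibrium: p* = 62, q* = 154.5.
Tax on sellers shifts supply to qs = -248.5 + 6.5(p − 8) = -300.5 + 6.5p.
743.5 - 9.5p = -300.5 + 6.5p gives buyer price pb = 65.25; sellers receive ps = 65.25 − 8 = 57.25.
New quantity: q = 743.5 − 9.5(65.25) = 123.625.
Revenue = 8 × 123.625 = 989.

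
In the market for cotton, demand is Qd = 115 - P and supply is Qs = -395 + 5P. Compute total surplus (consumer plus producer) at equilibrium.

Equilibrium: 115 - P = -395 + 5P gives P* = 85, Q* = 30.
Demand choke price: P = 115; supply starts at P = 79.
CS = ½(115 − 85)(30) = 450; PS = ½(85 − 79)(30) = 90.

Total surplus = 540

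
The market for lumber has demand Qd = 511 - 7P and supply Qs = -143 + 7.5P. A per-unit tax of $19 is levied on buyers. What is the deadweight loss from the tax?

Pre-tax equilibrium: P* = 1308/29, Q* = 5663/29.
Tax on buyers shifts demand to Qd = 511 − 7(P + 19) = 378 - 7P.
378 - 7P = -143 + 7.5P gives seller price Ps = 1042/29; buyers pay Pb = 1042/29 + 19 = 1593/29.
New quantity: Q = 511 − 7(1593/29) = 3668/29.
DWL = ½ × 19 × (5663/29 − 3668/29) = 37905/58.

Deadweight loss = 37905/58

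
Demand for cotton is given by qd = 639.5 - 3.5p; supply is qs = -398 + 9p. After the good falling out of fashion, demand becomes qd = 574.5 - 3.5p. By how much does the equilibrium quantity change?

Original equilibrium: p* = 83, q* = 349.
New equilibrium: 574.5 - 3.5p = -398 + 9p, so 972.5 = 12.5p and p' = 77.8; q' = 574.5 − 3.5(77.8) = 302.2.
Change in quantity: 302.2 − 349 = -46.8.

Δq = -46.8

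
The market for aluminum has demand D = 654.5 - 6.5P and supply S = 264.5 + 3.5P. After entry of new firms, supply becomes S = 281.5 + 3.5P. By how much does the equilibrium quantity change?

Original equilibrium: P* = 39, Q* = 401.
New equilibrium: 654.5 - 6.5P = 281.5 + 3.5P, so 373 = 10P and P' = 37.3; Q' = 654.5 − 6.5(37.3) = 412.05.
Change in quantity: 412.05 − 401 = 11.05.

ΔQ = 11.05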